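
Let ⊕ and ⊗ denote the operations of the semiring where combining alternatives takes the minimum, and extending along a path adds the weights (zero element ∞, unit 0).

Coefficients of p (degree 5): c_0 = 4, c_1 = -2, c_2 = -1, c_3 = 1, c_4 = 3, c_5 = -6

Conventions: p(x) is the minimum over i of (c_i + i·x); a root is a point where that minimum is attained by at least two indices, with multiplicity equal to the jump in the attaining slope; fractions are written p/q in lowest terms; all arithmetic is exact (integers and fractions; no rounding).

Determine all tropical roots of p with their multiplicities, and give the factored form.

hull edge (i=0, c=4) to (i=1, c=-2): slope -6, span 1
hull edge (i=1, c=-2) to (i=5, c=-6): slope -1, span 4
Factored form: p(x) = -6 ⊗ (x ⊕ 1) ⊗ (x ⊕ 1) ⊗ (x ⊕ 1) ⊗ (x ⊕ 1) ⊗ (x ⊕ 6)
Answer: roots = 1 (mult 4), 6 (mult 1)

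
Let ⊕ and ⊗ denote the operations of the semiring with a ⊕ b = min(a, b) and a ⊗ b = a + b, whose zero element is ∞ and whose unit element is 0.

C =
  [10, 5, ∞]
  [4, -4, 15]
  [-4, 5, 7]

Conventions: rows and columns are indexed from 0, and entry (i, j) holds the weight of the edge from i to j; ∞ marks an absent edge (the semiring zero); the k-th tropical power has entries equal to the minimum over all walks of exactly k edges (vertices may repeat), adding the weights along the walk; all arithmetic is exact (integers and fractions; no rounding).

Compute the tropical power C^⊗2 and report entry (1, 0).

C^⊗2:
  [9, 1, 20]
  [0, -8, 11]
  [3, 1, 14]
Key observation: the optimum is the walk 1->1->0, with weight (-4) + 4 = 0.
Optimal value attained by: walk 1->1->0.
Answer: (C^⊗2)[1][0] = 0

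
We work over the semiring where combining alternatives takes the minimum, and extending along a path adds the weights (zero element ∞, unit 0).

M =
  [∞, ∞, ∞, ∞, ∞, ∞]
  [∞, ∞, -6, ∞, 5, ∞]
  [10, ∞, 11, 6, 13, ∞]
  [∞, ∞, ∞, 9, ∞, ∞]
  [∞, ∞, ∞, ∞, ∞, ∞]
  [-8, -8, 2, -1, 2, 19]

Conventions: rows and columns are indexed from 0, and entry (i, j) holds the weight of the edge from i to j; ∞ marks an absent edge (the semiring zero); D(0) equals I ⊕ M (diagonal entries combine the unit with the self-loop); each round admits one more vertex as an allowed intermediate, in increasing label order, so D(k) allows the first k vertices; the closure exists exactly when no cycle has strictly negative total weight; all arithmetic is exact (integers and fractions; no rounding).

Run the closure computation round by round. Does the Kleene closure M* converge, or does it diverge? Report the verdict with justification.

D(0):
  [0, ∞, ∞, ∞, ∞, ∞]
  [∞, 0, -6, ∞, 5, ∞]
  [10, ∞, 0, 6, 13, ∞]
  [∞, ∞, ∞, 0, ∞, ∞]
  [∞, ∞, ∞, ∞, 0, ∞]
  [-8, -8, 2, -1, 2, 0]
D(1):
  [0, ∞, ∞, ∞, ∞, ∞]
  [∞, 0, -6, ∞, 5, ∞]
  [10, ∞, 0, 6, 13, ∞]
  [∞, ∞, ∞, 0, ∞, ∞]
  [∞, ∞, ∞, ∞, 0, ∞]
  [-8, -8, 2, -1, 2, 0]
D(2):
  [0, ∞, ∞, ∞, ∞, ∞]
  [∞, 0, -6, ∞, 5, ∞]
  [10, ∞, 0, 6, 13, ∞]
  [∞, ∞, ∞, 0, ∞, ∞]
  [∞, ∞, ∞, ∞, 0, ∞]
  [-8, -8, -14, -1, -3, 0]
D(3):
  [0, ∞, ∞, ∞, ∞, ∞]
  [4, 0, -6, 0, 5, ∞]
  [10, ∞, 0, 6, 13, ∞]
  [∞, ∞, ∞, 0, ∞, ∞]
  [∞, ∞, ∞, ∞, 0, ∞]
  [-8, -8, -14, -8, -3, 0]
D(4):
  [0, ∞, ∞, ∞, ∞, ∞]
  [4, 0, -6, 0, 5, ∞]
  [10, ∞, 0, 6, 13, ∞]
  [∞, ∞, ∞, 0, ∞, ∞]
  [∞, ∞, ∞, ∞, 0, ∞]
  [-8, -8, -14, -8, -3, 0]
D(5):
  [0, ∞, ∞, ∞, ∞, ∞]
  [4, 0, -6, 0, 5, ∞]
  [10, ∞, 0, 6, 13, ∞]
  [∞, ∞, ∞, 0, ∞, ∞]
  [∞, ∞, ∞, ∞, 0, ∞]
  [-8, -8, -14, -8, -3, 0]
D(6):
  [0, ∞, ∞, ∞, ∞, ∞]
  [4, 0, -6, 0, 5, ∞]
  [10, ∞, 0, 6, 13, ∞]
  [∞, ∞, ∞, 0, ∞, ∞]
  [∞, ∞, ∞, ∞, 0, ∞]
  [-8, -8, -14, -8, -3, 0]
Key observation: every diagonal entry stays at the unit through all rounds, so no improving cycle exists.
Answer: CONVERGES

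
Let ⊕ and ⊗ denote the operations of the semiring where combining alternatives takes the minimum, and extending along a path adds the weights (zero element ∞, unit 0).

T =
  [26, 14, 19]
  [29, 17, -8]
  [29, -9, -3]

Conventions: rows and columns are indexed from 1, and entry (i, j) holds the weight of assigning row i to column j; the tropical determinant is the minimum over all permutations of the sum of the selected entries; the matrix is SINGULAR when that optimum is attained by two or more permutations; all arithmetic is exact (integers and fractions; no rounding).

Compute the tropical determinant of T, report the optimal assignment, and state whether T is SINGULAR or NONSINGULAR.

σ = (1, 2, 3): 26 + 17 + (-3) = 40
σ = (1, 3, 2): 26 + (-8) + (-9) = 9
σ = (2, 1, 3): 14 + 29 + (-3) = 40
σ = (2, 3, 1): 14 + (-8) + 29 = 35
σ = (3, 1, 2): 19 + 29 + (-9) = 39
σ = (3, 2, 1): 19 + 17 + 29 = 65
Optimal value attained by: σ = (1, 3, 2).
Answer: det⊕(T) = 9; verdict: NONSINGULAR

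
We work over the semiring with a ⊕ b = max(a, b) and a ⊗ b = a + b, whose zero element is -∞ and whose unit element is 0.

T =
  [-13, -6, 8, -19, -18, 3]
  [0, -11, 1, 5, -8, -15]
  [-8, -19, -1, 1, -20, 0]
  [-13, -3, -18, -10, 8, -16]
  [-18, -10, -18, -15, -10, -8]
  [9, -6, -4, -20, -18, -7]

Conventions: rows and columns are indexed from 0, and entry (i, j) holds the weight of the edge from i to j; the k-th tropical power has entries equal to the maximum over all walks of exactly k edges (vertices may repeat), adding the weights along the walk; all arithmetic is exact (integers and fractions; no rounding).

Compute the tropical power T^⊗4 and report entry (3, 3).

T^⊗2:
  [12, -3, 7, 9, -11, 8]
  [-6, 2, 8, 2, 13, 3]
  [9, -2, 0, 0, 9, -1]
  [-3, -2, -2, 2, -2, 0]
  [1, -14, -9, -5, -7, -15]
  [2, 3, 17, -1, -9, 12]
T^⊗3:
  [17, 6, 20, 8, 17, 15]
  [12, 3, 7, 9, 10, 8]
  [8, 3, 17, 3, 8, 12]
  [9, -1, 5, 3, 10, 0]
  [-6, -5, 9, -8, 3, 4]
  [21, 6, 16, 18, 7, 17]
T^⊗4:
  [24, 11, 25, 21, 16, 20]
  [17, 6, 20, 8, 17, 15]
  [21, 6, 16, 18, 11, 17]
  [9, 3, 17, 6, 11, 12]
  [13, -2, 8, 10, 0, 9]
  [26, 15, 29, 17, 26, 24]
Key observation: the optimum is the walk 3->1->0->2->3, with weight (-3) + 0 + 8 + 1 = 6.
Optimal value attained by: walk 3->1->0->2->3.
Answer: (T^⊗4)[3][3] = 6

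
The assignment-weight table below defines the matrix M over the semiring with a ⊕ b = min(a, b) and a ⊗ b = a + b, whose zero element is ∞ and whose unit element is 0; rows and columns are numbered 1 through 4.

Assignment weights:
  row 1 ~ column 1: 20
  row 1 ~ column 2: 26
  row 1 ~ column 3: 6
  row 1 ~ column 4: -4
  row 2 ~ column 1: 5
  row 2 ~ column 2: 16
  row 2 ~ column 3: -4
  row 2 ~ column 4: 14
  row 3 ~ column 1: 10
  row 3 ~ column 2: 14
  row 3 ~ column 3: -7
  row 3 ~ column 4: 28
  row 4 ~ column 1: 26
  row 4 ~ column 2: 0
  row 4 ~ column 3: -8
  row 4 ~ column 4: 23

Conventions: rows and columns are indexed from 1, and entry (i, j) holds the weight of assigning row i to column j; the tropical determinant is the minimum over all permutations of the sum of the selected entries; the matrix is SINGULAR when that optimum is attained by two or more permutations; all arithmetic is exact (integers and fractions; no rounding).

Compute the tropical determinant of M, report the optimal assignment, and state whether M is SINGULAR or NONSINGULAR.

σ = (1, 2, 3, 4): 20 + 16 + (-7) + 23 = 52
σ = (1, 2, 4, 3): 20 + 16 + 28 + (-8) = 56
σ = (1, 3, 2, 4): 20 + (-4) + 14 + 23 = 53
σ = (1, 3, 4, 2): 20 + (-4) + 28 + 0 = 44
σ = (1, 4, 2, 3): 20 + 14 + 14 + (-8) = 40
σ = (1, 4, 3, 2): 20 + 14 + (-7) + 0 = 27
σ = (2, 1, 3, 4): 26 + 5 + (-7) + 23 = 47
σ = (2, 1, 4, 3): 26 + 5 + 28 + (-8) = 51
σ = (2, 3, 1, 4): 26 + (-4) + 10 + 23 = 55
σ = (2, 3, 4, 1): 26 + (-4) + 28 + 26 = 76
σ = (2, 4, 1, 3): 26 + 14 + 10 + (-8) = 42
σ = (2, 4, 3, 1): 26 + 14 + (-7) + 26 = 59
σ = (3, 1, 2, 4): 6 + 5 + 14 + 23 = 48
σ = (3, 1, 4, 2): 6 + 5 + 28 + 0 = 39
σ = (3, 2, 1, 4): 6 + 16 + 10 + 23 = 55
σ = (3, 2, 4, 1): 6 + 16 + 28 + 26 = 76
σ = (3, 4, 1, 2): 6 + 14 + 10 + 0 = 30
σ = (3, 4, 2, 1): 6 + 14 + 14 + 26 = 60
σ = (4, 1, 2, 3): (-4) + 5 + 14 + (-8) = 7
σ = (4, 1, 3, 2): (-4) + 5 + (-7) + 0 = -6
σ = (4, 2, 1, 3): (-4) + 16 + 10 + (-8) = 14
σ = (4, 2, 3, 1): (-4) + 16 + (-7) + 26 = 31
σ = (4, 3, 1, 2): (-4) + (-4) + 10 + 0 = 2
σ = (4, 3, 2, 1): (-4) + (-4) + 14 + 26 = 32
Optimal value attained by: σ = (4, 1, 3, 2).
Answer: det⊕(M) = -6; verdict: NONSINGULAR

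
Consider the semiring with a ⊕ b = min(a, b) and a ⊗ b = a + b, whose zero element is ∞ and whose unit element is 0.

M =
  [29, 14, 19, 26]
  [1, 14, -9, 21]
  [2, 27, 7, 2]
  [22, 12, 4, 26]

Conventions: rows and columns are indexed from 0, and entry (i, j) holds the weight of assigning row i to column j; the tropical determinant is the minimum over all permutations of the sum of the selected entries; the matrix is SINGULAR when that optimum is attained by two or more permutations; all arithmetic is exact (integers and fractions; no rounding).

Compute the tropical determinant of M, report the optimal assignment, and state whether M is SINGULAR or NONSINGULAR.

σ = (0, 1, 2, 3): 29 + 14 + 7 + 26 = 76
σ = (0, 1, 3, 2): 29 + 14 + 2 + 4 = 49
σ = (0, 2, 1, 3): 29 + (-9) + 27 + 26 = 73
σ = (0, 2, 3, 1): 29 + (-9) + 2 + 12 = 34
σ = (0, 3, 1, 2): 29 + 21 + 27 + 4 = 81
σ = (0, 3, 2, 1): 29 + 21 + 7 + 12 = 69
σ = (1, 0, 2, 3): 14 + 1 + 7 + 26 = 48
σ = (1, 0, 3, 2): 14 + 1 + 2 + 4 = 21
σ = (1, 2, 0, 3): 14 + (-9) + 2 + 26 = 33
σ = (1, 2, 3, 0): 14 + (-9) + 2 + 22 = 29
σ = (1, 3, 0, 2): 14 + 21 + 2 + 4 = 41
σ = (1, 3, 2, 0): 14 + 21 + 7 + 22 = 64
σ = (2, 0, 1, 3): 19 + 1 + 27 + 26 = 73
σ = (2, 0, 3, 1): 19 + 1 + 2 + 12 = 34
σ = (2, 1, 0, 3): 19 + 14 + 2 + 26 = 61
σ = (2, 1, 3, 0): 19 + 14 + 2 + 22 = 57
σ = (2, 3, 0, 1): 19 + 21 + 2 + 12 = 54
σ = (2, 3, 1, 0): 19 + 21 + 27 + 22 = 89
σ = (3, 0, 1, 2): 26 + 1 + 27 + 4 = 58
σ = (3, 0, 2, 1): 26 + 1 + 7 + 12 = 46
σ = (3, 1, 0, 2): 26 + 14 + 2 + 4 = 46
σ = (3, 1, 2, 0): 26 + 14 + 7 + 22 = 69
σ = (3, 2, 0, 1): 26 + (-9) + 2 + 12 = 31
σ = (3, 2, 1, 0): 26 + (-9) + 27 + 22 = 66
Optimal value attained by: σ = (1, 0, 3, 2).
Answer: det⊕(M) = 21; verdict: NONSINGULAR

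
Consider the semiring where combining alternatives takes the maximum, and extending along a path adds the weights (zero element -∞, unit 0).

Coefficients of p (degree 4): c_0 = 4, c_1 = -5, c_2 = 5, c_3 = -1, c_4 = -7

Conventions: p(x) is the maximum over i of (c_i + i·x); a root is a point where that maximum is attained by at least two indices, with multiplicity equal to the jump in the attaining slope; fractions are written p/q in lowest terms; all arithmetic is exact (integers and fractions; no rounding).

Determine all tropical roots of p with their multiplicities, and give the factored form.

hull edge (i=0, c=4) to (i=2, c=5): slope 1/2, span 2
hull edge (i=2, c=5) to (i=4, c=-7): slope -6, span 2
Factored form: p(x) = -7 ⊗ (x ⊕ (-1/2)) ⊗ (x ⊕ (-1/2)) ⊗ (x ⊕ 6) ⊗ (x ⊕ 6)
Answer: roots = -1/2 (mult 2), 6 (mult 2)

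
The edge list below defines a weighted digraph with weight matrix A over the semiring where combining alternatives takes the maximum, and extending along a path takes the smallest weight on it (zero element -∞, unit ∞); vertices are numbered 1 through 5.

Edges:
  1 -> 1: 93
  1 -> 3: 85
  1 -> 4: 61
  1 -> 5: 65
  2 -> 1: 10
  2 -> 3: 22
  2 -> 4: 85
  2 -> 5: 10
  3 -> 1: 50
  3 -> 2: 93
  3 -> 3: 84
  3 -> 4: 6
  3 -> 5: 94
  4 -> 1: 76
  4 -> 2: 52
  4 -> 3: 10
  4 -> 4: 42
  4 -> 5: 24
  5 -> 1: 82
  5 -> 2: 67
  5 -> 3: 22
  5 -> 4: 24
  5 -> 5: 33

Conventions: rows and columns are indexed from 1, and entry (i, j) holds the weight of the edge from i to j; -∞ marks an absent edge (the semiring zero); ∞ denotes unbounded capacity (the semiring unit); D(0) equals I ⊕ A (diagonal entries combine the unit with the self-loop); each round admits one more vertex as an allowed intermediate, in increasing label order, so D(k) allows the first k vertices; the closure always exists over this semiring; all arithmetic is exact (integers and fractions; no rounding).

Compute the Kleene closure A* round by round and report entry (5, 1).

D(0):
  [∞, -∞, 85, 61, 65]
  [10, ∞, 22, 85, 10]
  [50, 93, ∞, 6, 94]
  [76, 52, 10, ∞, 24]
  [82, 67, 22, 24, ∞]
D(1):
  [∞, -∞, 85, 61, 65]
  [10, ∞, 22, 85, 10]
  [50, 93, ∞, 50, 94]
  [76, 52, 76, ∞, 65]
  [82, 67, 82, 61, ∞]
D(2):
  [∞, -∞, 85, 61, 65]
  [10, ∞, 22, 85, 10]
  [50, 93, ∞, 85, 94]
  [76, 52, 76, ∞, 65]
  [82, 67, 82, 67, ∞]
D(3):
  [∞, 85, 85, 85, 85]
  [22, ∞, 22, 85, 22]
  [50, 93, ∞, 85, 94]
  [76, 76, 76, ∞, 76]
  [82, 82, 82, 82, ∞]
D(4):
  [∞, 85, 85, 85, 85]
  [76, ∞, 76, 85, 76]
  [76, 93, ∞, 85, 94]
  [76, 76, 76, ∞, 76]
  [82, 82, 82, 82, ∞]
D(5):
  [∞, 85, 85, 85, 85]
  [76, ∞, 76, 85, 76]
  [82, 93, ∞, 85, 94]
  [76, 76, 76, ∞, 76]
  [82, 82, 82, 82, ∞]
Answer: A*[5][1] = 82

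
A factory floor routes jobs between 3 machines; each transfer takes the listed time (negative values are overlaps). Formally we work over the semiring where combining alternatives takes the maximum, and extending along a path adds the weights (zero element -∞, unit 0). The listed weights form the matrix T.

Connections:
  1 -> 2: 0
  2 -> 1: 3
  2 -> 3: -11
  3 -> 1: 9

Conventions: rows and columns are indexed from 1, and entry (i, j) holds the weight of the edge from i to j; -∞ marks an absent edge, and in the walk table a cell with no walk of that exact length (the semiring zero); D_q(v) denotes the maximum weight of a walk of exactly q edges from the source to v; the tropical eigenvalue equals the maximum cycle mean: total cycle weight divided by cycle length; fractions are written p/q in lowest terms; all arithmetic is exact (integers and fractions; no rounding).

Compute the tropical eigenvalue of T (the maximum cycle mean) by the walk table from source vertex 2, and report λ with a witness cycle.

q=0: [-∞, 0, -∞]
q=1: [3, -∞, -11]
q=2: [-2, 3, -∞]
q=3: [6, -2, -8]
Optimal cycle mean attained by: cycle 1->2->1, total 0 + 3, length 2.
Answer: λ = 3/2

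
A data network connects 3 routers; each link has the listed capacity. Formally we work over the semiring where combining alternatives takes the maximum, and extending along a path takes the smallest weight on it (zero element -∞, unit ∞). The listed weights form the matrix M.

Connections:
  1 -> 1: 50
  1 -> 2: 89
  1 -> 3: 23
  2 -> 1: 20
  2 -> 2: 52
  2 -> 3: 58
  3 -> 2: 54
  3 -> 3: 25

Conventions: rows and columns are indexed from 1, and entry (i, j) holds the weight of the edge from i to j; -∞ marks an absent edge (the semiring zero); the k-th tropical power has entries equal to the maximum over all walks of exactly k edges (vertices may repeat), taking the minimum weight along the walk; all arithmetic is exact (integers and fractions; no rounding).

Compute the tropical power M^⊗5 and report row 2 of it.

M^⊗2:
  [50, 52, 58]
  [20, 54, 52]
  [20, 52, 54]
M^⊗3:
  [50, 54, 52]
  [20, 52, 54]
  [20, 54, 52]
M^⊗4:
  [50, 52, 54]
  [20, 54, 52]
  [20, 52, 54]
M^⊗5:
  [50, 54, 52]
  [20, 52, 54]
  [20, 54, 52]
Answer: row 2 of M^⊗5 = [20, 52, 54]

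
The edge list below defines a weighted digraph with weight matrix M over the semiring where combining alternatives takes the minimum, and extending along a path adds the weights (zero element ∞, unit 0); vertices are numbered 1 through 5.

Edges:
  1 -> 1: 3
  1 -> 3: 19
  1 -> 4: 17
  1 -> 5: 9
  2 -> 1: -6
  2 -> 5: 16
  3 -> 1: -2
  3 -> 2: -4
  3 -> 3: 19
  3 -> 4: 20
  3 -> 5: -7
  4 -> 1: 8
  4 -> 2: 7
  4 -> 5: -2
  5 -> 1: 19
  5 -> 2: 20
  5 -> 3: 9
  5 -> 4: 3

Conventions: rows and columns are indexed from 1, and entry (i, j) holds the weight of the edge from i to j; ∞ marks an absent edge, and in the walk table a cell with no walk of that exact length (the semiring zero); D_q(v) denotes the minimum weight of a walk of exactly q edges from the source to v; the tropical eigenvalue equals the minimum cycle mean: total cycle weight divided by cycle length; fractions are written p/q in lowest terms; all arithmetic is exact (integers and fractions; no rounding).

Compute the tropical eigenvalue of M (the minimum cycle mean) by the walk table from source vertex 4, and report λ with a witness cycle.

q=0: [∞, ∞, ∞, 0, ∞]
q=1: [8, 7, ∞, ∞, -2]
q=2: [1, 18, 7, 1, 17]
q=3: [4, 3, 20, 18, -1]
q=4: [-3, 16, 8, 2, 13]
q=5: [0, 4, 16, 14, 0]
Optimal cycle mean attained by: cycle 4->5->4, total (-2) + 3, length 2.
Answer: λ = 1/2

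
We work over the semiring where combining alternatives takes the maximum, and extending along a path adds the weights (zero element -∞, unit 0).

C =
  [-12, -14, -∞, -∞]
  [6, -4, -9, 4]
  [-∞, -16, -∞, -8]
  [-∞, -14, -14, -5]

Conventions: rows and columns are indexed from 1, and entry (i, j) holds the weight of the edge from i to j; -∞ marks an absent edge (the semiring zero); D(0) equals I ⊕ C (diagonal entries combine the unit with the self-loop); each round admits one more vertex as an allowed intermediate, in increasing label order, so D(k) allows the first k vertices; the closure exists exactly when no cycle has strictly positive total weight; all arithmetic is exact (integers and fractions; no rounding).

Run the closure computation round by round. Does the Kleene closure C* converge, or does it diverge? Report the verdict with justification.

D(0):
  [0, -14, -∞, -∞]
  [6, 0, -9, 4]
  [-∞, -16, 0, -8]
  [-∞, -14, -14, 0]
D(1):
  [0, -14, -∞, -∞]
  [6, 0, -9, 4]
  [-∞, -16, 0, -8]
  [-∞, -14, -14, 0]
D(2):
  [0, -14, -23, -10]
  [6, 0, -9, 4]
  [-10, -16, 0, -8]
  [-8, -14, -14, 0]
D(3):
  [0, -14, -23, -10]
  [6, 0, -9, 4]
  [-10, -16, 0, -8]
  [-8, -14, -14, 0]
D(4):
  [0, -14, -23, -10]
  [6, 0, -9, 4]
  [-10, -16, 0, -8]
  [-8, -14, -14, 0]
Key observation: every diagonal entry stays at the unit through all rounds, so no improving cycle exists.
Answer: CONVERGES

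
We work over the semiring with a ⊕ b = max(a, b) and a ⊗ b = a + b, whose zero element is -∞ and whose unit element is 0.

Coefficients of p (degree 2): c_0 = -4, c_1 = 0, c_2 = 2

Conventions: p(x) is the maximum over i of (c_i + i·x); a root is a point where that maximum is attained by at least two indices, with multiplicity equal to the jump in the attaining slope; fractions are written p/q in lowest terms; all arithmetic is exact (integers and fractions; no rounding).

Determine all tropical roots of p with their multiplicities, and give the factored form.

hull edge (i=0, c=-4) to (i=1, c=0): slope 4, span 1
hull edge (i=1, c=0) to (i=2, c=2): slope 2, span 1
Factored form: p(x) = 2 ⊗ (x ⊕ (-4)) ⊗ (x ⊕ (-2))
Answer: roots = -4 (mult 1), -2 (mult 1)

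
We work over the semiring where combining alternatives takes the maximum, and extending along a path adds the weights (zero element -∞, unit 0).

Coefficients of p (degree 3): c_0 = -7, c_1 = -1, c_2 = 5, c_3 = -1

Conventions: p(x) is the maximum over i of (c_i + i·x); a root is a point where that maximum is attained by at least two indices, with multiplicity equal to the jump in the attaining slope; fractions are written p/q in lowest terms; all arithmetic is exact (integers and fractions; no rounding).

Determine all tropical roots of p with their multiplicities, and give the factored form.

hull edge (i=0, c=-7) to (i=2, c=5): slope 6, span 2
hull edge (i=2, c=5) to (i=3, c=-1): slope -6, span 1
Factored form: p(x) = -1 ⊗ (x ⊕ (-6)) ⊗ (x ⊕ (-6)) ⊗ (x ⊕ 6)
Answer: roots = -6 (mult 2), 6 (mult 1)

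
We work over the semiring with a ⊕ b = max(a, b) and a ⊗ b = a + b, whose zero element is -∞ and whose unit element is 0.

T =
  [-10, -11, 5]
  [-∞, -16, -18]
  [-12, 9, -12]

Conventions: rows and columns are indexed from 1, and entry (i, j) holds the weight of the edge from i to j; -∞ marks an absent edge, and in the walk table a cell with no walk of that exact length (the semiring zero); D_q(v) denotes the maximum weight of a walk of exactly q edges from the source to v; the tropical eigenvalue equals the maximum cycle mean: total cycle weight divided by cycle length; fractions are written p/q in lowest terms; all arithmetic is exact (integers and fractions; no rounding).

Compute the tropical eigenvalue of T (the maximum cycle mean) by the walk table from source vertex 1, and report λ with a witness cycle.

q=0: [0, -∞, -∞]
q=1: [-10, -11, 5]
q=2: [-7, 14, -5]
q=3: [-17, 4, -2]
Optimal cycle mean attained by: cycle 1->3->1, total 5 + (-12), length 2.
Answer: λ = -7/2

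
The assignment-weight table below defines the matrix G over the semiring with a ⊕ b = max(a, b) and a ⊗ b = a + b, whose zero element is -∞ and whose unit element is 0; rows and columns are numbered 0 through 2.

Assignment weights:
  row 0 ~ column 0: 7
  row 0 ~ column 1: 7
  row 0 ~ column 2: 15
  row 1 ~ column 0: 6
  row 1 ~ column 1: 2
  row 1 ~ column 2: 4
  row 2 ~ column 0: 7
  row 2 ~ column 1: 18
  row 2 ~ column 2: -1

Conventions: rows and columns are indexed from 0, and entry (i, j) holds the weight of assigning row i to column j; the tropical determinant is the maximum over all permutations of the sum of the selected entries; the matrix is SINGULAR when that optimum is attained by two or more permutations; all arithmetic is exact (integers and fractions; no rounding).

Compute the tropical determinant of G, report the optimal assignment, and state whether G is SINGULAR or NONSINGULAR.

σ = (0, 1, 2): 7 + 2 + (-1) = 8
σ = (0, 2, 1): 7 + 4 + 18 = 29
σ = (1, 0, 2): 7 + 6 + (-1) = 12
σ = (1, 2, 0): 7 + 4 + 7 = 18
σ = (2, 0, 1): 15 + 6 + 18 = 39
σ = (2, 1, 0): 15 + 2 + 7 = 24
Optimal value attained by: σ = (2, 0, 1).
Answer: det⊕(G) = 39; verdict: NONSINGULAR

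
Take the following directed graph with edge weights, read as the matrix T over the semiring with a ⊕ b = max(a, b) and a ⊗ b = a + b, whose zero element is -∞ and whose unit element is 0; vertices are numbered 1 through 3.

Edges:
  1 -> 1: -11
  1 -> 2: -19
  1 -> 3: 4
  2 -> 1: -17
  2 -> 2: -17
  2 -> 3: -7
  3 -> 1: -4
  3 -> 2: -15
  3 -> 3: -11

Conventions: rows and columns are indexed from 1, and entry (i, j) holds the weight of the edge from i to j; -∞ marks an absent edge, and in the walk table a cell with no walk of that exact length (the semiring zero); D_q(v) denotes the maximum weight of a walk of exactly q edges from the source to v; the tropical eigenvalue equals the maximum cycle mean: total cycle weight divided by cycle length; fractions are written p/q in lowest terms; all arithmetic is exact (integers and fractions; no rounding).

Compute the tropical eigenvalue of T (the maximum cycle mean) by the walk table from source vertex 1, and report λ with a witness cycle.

q=0: [0, -∞, -∞]
q=1: [-11, -19, 4]
q=2: [0, -11, -7]
q=3: [-11, -19, 4]
Optimal cycle mean attained by: cycle 1->3->1, total 4 + (-4), length 2.
Answer: λ = 0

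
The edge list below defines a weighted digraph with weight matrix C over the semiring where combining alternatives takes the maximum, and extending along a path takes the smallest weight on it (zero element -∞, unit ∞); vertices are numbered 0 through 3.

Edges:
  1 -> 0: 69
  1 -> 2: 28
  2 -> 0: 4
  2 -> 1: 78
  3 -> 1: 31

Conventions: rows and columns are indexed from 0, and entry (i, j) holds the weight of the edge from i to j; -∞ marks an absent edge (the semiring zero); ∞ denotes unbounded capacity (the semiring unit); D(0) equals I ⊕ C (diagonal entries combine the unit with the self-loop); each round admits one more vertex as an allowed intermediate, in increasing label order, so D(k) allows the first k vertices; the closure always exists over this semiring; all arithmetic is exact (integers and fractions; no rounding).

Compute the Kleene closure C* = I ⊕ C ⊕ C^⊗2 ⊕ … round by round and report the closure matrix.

D(0):
  [∞, -∞, -∞, -∞]
  [69, ∞, 28, -∞]
  [4, 78, ∞, -∞]
  [-∞, 31, -∞, ∞]
D(1):
  [∞, -∞, -∞, -∞]
  [69, ∞, 28, -∞]
  [4, 78, ∞, -∞]
  [-∞, 31, -∞, ∞]
D(2):
  [∞, -∞, -∞, -∞]
  [69, ∞, 28, -∞]
  [69, 78, ∞, -∞]
  [31, 31, 28, ∞]
D(3):
  [∞, -∞, -∞, -∞]
  [69, ∞, 28, -∞]
  [69, 78, ∞, -∞]
  [31, 31, 28, ∞]
D(4):
  [∞, -∞, -∞, -∞]
  [69, ∞, 28, -∞]
  [69, 78, ∞, -∞]
  [31, 31, 28, ∞]
Answer: C* = [[∞, -∞, -∞, -∞], [69, ∞, 28, -∞], [69, 78, ∞, -∞], [31, 31, 28, ∞]]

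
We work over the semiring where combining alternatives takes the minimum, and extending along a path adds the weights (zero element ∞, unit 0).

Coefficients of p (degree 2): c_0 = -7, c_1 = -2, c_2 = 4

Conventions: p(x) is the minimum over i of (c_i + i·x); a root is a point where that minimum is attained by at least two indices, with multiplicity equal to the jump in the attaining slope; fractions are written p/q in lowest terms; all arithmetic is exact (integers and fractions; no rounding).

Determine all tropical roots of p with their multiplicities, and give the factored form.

hull edge (i=0, c=-7) to (i=1, c=-2): slope 5, span 1
hull edge (i=1, c=-2) to (i=2, c=4): slope 6, span 1
Factored form: p(x) = 4 ⊗ (x ⊕ (-6)) ⊗ (x ⊕ (-5))
Answer: roots = -6 (mult 1), -5 (mult 1)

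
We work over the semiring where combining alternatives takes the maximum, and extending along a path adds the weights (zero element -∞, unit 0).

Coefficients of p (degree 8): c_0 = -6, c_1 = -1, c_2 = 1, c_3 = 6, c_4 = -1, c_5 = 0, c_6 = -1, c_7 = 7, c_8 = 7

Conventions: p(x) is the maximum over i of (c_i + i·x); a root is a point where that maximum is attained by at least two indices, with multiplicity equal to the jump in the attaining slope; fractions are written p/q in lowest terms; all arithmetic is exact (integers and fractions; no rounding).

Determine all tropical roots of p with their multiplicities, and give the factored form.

hull edge (i=0, c=-6) to (i=1, c=-1): slope 5, span 1
hull edge (i=1, c=-1) to (i=3, c=6): slope 7/2, span 2
hull edge (i=3, c=6) to (i=7, c=7): slope 1/4, span 4
hull edge (i=7, c=7) to (i=8, c=7): slope 0, span 1
Factored form: p(x) = 7 ⊗ (x ⊕ (-5)) ⊗ (x ⊕ (-7/2)) ⊗ (x ⊕ (-7/2)) ⊗ (x ⊕ (-1/4)) ⊗ (x ⊕ (-1/4)) ⊗ (x ⊕ (-1/4)) ⊗ (x ⊕ (-1/4)) ⊗ (x ⊕ 0)
Answer: roots = -5 (mult 1), -7/2 (mult 2), -1/4 (mult 4), 0 (mult 1)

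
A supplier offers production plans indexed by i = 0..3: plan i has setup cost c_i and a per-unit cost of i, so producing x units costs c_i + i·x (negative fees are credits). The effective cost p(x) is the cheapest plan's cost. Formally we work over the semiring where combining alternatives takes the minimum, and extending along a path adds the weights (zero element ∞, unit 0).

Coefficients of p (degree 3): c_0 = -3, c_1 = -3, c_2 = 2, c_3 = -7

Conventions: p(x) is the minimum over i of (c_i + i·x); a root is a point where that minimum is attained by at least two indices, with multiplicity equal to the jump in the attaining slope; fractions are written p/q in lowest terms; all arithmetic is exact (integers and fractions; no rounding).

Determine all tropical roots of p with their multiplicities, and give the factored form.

hull edge (i=0, c=-3) to (i=3, c=-7): slope -4/3, span 3
Factored form: p(x) = -7 ⊗ (x ⊕ 4/3) ⊗ (x ⊕ 4/3) ⊗ (x ⊕ 4/3)
Answer: roots = 4/3 (mult 3)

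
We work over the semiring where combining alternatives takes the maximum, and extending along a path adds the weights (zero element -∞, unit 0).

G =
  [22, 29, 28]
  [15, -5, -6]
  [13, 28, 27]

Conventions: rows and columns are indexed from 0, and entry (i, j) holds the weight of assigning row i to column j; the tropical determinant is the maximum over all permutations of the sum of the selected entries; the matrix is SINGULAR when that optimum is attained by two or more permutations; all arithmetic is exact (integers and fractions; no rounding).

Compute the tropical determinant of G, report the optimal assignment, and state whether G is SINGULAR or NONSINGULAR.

σ = (0, 1, 2): 22 + (-5) + 27 = 44
σ = (0, 2, 1): 22 + (-6) + 28 = 44
σ = (1, 0, 2): 29 + 15 + 27 = 71
σ = (1, 2, 0): 29 + (-6) + 13 = 36
σ = (2, 0, 1): 28 + 15 + 28 = 71
σ = (2, 1, 0): 28 + (-5) + 13 = 36
Optimal value attained by: σ = (1, 0, 2).
Answer: det⊕(G) = 71; verdict: SINGULAR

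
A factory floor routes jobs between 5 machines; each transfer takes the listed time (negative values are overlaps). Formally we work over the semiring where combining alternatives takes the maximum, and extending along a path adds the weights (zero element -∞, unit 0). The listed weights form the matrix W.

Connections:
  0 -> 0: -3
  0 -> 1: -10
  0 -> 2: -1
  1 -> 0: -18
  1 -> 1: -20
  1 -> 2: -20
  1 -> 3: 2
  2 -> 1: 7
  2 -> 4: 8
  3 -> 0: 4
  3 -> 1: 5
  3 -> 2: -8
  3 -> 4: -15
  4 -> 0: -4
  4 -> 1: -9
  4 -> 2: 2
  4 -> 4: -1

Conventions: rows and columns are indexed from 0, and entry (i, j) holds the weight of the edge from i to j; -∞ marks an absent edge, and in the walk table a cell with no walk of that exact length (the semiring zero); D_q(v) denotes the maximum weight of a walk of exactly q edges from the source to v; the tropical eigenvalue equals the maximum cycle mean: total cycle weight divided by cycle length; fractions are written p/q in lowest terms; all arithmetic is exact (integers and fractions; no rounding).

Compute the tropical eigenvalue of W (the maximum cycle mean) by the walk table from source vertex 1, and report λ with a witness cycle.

q=0: [-∞, 0, -∞, -∞, -∞]
q=1: [-18, -20, -20, 2, -∞]
q=2: [6, 7, -6, -18, -12]
q=3: [3, 1, 5, 9, 2]
q=4: [13, 14, 4, 3, 13]
q=5: [10, 11, 15, 16, 12]
Optimal cycle mean attained by: cycle 2->4->2, total 8 + 2, length 2.
Answer: λ = 5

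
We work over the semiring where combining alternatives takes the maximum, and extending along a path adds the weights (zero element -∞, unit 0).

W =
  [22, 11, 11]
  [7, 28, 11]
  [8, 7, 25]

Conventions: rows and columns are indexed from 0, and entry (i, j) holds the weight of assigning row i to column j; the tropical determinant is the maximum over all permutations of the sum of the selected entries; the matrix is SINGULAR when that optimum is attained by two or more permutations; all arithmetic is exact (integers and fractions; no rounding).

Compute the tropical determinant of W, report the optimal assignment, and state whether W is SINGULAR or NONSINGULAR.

σ = (0, 1, 2): 22 + 28 + 25 = 75
σ = (0, 2, 1): 22 + 11 + 7 = 40
σ = (1, 0, 2): 11 + 7 + 25 = 43
σ = (1, 2, 0): 11 + 11 + 8 = 30
σ = (2, 0, 1): 11 + 7 + 7 = 25
σ = (2, 1, 0): 11 + 28 + 8 = 47
Optimal value attained by: σ = (0, 1, 2).
Answer: det⊕(W) = 75; verdict: NONSINGULAR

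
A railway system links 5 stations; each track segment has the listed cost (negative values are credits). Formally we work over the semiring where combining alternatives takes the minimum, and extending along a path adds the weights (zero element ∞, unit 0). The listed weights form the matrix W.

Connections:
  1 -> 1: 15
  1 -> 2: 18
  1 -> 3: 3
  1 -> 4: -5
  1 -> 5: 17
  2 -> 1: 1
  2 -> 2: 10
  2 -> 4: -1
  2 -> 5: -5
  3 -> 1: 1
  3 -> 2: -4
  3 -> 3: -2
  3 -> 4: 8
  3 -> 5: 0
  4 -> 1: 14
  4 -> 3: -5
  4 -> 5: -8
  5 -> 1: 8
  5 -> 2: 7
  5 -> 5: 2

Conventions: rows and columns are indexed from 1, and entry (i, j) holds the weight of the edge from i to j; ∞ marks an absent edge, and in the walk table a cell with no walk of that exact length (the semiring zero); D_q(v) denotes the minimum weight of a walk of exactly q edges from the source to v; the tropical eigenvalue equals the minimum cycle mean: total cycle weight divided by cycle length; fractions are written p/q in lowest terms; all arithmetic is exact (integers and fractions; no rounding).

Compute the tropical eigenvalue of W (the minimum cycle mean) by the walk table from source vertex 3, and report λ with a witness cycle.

q=0: [∞, ∞, 0, ∞, ∞]
q=1: [1, -4, -2, 8, 0]
q=2: [-3, -6, -4, -5, -9]
q=3: [-5, -8, -10, -8, -13]
q=4: [-9, -14, -13, -10, -16]
q=5: [-13, -17, -15, -15, -19]
Optimal cycle mean attained by: cycle 2->4->3->2, total (-1) + (-5) + (-4), length 3.
Answer: λ = -10/3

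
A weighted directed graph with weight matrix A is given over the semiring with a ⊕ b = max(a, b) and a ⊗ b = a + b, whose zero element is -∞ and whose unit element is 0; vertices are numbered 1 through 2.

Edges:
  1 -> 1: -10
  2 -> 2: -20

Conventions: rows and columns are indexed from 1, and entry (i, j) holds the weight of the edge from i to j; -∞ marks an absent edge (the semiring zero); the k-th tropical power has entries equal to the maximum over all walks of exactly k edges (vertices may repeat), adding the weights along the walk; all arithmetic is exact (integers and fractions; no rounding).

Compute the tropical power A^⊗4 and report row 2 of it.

A^⊗2:
  [-20, -∞]
  [-∞, -40]
A^⊗3:
  [-30, -∞]
  [-∞, -60]
A^⊗4:
  [-40, -∞]
  [-∞, -80]
Answer: row 2 of A^⊗4 = [-∞, -80]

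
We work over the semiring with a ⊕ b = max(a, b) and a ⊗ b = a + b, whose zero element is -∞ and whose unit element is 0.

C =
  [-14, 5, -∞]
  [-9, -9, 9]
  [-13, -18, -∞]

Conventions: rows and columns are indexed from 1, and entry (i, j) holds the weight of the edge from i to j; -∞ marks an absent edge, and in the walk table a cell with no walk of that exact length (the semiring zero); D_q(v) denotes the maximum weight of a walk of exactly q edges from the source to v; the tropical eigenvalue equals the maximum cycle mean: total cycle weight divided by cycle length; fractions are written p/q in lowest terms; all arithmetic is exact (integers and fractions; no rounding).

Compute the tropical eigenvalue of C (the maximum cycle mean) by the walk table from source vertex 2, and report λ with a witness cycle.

q=0: [-∞, 0, -∞]
q=1: [-9, -9, 9]
q=2: [-4, -4, 0]
q=3: [-13, 1, 5]
Optimal cycle mean attained by: cycle 1->2->3->1, total 5 + 9 + (-13), length 3.
Answer: λ = 1/3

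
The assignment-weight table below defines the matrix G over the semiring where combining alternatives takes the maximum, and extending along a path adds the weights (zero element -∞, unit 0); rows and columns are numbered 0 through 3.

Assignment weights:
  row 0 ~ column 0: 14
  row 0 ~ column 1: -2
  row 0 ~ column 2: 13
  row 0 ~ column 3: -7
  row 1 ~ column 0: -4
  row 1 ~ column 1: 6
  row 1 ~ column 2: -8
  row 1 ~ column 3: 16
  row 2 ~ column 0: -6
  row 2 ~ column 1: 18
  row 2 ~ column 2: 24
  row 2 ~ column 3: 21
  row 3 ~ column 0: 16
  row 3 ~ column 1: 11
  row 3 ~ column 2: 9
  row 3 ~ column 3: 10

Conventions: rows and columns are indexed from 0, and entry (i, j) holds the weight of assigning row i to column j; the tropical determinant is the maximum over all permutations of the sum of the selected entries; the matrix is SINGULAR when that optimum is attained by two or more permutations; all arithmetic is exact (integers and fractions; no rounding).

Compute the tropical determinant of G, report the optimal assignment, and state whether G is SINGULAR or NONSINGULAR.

σ = (0, 1, 2, 3): 14 + 6 + 24 + 10 = 54
σ = (0, 1, 3, 2): 14 + 6 + 21 + 9 = 50
σ = (0, 2, 1, 3): 14 + (-8) + 18 + 10 = 34
σ = (0, 2, 3, 1): 14 + (-8) + 21 + 11 = 38
σ = (0, 3, 1, 2): 14 + 16 + 18 + 9 = 57
σ = (0, 3, 2, 1): 14 + 16 + 24 + 11 = 65
σ = (1, 0, 2, 3): (-2) + (-4) + 24 + 10 = 28
σ = (1, 0, 3, 2): (-2) + (-4) + 21 + 9 = 24
σ = (1, 2, 0, 3): (-2) + (-8) + (-6) + 10 = -6
σ = (1, 2, 3, 0): (-2) + (-8) + 21 + 16 = 27
σ = (1, 3, 0, 2): (-2) + 16 + (-6) + 9 = 17
σ = (1, 3, 2, 0): (-2) + 16 + 24 + 16 = 54
σ = (2, 0, 1, 3): 13 + (-4) + 18 + 10 = 37
σ = (2, 0, 3, 1): 13 + (-4) + 21 + 11 = 41
σ = (2, 1, 0, 3): 13 + 6 + (-6) + 10 = 23
σ = (2, 1, 3, 0): 13 + 6 + 21 + 16 = 56
σ = (2, 3, 0, 1): 13 + 16 + (-6) + 11 = 34
σ = (2, 3, 1, 0): 13 + 16 + 18 + 16 = 63
σ = (3, 0, 1, 2): (-7) + (-4) + 18 + 9 = 16
σ = (3, 0, 2, 1): (-7) + (-4) + 24 + 11 = 24
σ = (3, 1, 0, 2): (-7) + 6 + (-6) + 9 = 2
σ = (3, 1, 2, 0): (-7) + 6 + 24 + 16 = 39
σ = (3, 2, 0, 1): (-7) + (-8) + (-6) + 11 = -10
σ = (3, 2, 1, 0): (-7) + (-8) + 18 + 16 = 19
Optimal value attained by: σ = (0, 3, 2, 1).
Answer: det⊕(G) = 65; verdict: NONSINGULAR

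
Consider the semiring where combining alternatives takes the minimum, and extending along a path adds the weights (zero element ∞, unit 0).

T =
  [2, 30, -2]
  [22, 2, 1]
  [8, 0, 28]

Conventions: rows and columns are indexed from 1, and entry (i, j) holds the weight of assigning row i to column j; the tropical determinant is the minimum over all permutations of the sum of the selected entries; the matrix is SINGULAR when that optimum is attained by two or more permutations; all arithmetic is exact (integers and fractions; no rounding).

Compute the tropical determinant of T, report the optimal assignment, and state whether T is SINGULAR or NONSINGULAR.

σ = (1, 2, 3): 2 + 2 + 28 = 32
σ = (1, 3, 2): 2 + 1 + 0 = 3
σ = (2, 1, 3): 30 + 22 + 28 = 80
σ = (2, 3, 1): 30 + 1 + 8 = 39
σ = (3, 1, 2): (-2) + 22 + 0 = 20
σ = (3, 2, 1): (-2) + 2 + 8 = 8
Optimal value attained by: σ = (1, 3, 2).
Answer: det⊕(T) = 3; verdict: NONSINGULAR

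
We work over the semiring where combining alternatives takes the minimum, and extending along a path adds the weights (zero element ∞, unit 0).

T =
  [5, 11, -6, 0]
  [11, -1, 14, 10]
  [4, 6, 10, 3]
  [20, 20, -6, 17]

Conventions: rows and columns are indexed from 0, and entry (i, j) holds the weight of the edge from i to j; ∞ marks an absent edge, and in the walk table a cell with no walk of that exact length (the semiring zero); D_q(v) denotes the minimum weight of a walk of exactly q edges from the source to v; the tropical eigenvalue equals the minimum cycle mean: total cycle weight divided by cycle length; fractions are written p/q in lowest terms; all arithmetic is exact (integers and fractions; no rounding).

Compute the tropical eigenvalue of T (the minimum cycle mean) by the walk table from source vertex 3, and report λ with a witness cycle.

q=0: [∞, ∞, ∞, 0]
q=1: [20, 20, -6, 17]
q=2: [-2, 0, 4, -3]
q=3: [3, -1, -9, -2]
q=4: [-5, -3, -8, -6]
Optimal cycle mean attained by: cycle 2->3->2, total 3 + (-6), length 2.
Answer: λ = -3/2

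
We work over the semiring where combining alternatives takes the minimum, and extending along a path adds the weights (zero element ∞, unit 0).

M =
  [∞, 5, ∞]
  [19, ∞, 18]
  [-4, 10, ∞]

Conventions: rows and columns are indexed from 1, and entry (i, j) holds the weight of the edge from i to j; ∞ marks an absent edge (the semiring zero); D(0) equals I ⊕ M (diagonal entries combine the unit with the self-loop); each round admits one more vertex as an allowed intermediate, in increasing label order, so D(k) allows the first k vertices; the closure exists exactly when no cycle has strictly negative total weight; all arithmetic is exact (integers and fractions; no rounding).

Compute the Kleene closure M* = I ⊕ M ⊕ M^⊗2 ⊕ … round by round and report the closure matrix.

D(0):
  [0, 5, ∞]
  [19, 0, 18]
  [-4, 10, 0]
D(1):
  [0, 5, ∞]
  [19, 0, 18]
  [-4, 1, 0]
D(2):
  [0, 5, 23]
  [19, 0, 18]
  [-4, 1, 0]
D(3):
  [0, 5, 23]
  [14, 0, 18]
  [-4, 1, 0]
Answer: M* = [[0, 5, 23], [14, 0, 18], [-4, 1, 0]]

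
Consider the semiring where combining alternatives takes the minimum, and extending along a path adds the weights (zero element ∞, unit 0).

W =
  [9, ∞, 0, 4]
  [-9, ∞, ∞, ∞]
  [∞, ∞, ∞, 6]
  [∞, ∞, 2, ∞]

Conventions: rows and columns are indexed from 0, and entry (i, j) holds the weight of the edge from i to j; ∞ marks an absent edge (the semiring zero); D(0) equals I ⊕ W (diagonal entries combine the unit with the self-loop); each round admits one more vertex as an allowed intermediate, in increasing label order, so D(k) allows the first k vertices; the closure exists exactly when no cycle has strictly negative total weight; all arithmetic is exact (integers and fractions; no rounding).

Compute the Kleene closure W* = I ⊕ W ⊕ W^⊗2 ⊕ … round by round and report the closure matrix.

D(0):
  [0, ∞, 0, 4]
  [-9, 0, ∞, ∞]
  [∞, ∞, 0, 6]
  [∞, ∞, 2, 0]
D(1):
  [0, ∞, 0, 4]
  [-9, 0, -9, -5]
  [∞, ∞, 0, 6]
  [∞, ∞, 2, 0]
D(2):
  [0, ∞, 0, 4]
  [-9, 0, -9, -5]
  [∞, ∞, 0, 6]
  [∞, ∞, 2, 0]
D(3):
  [0, ∞, 0, 4]
  [-9, 0, -9, -5]
  [∞, ∞, 0, 6]
  [∞, ∞, 2, 0]
D(4):
  [0, ∞, 0, 4]
  [-9, 0, -9, -5]
  [∞, ∞, 0, 6]
  [∞, ∞, 2, 0]
Answer: W* = [[0, ∞, 0, 4], [-9, 0, -9, -5], [∞, ∞, 0, 6], [∞, ∞, 2, 0]]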